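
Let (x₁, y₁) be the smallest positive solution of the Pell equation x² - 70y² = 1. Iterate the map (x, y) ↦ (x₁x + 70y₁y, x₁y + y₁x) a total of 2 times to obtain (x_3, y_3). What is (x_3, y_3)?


Step 1: Find the fundamental solution (x₁, y₁) of x² - 70y² = 1.
  Expand √70 as a continued fraction. a₀ = ⌊√70⌋ = 8; iterate m_{k+1} = d_k·a_k − m_k, d_{k+1} = (70 − m_{k+1}²)/d_k, a_{k+1} = ⌊(a₀ + m_{k+1})/d_{k+1}⌋ (starting m₀ = 0, d₀ = 1), with convergents p_k = a_k·p_{k-1} + p_{k-2}, q_k = a_k·q_{k-1} + q_{k-2} (p₋₁ = 1, q₋₁ = 0):
  k = 0: a₀ = 8; p₀/q₀ = 8/1; p₀² − 70·q₀² = 64 − 70 = -6.
  k = 1: m = 8, d = 6, a = ⌊(8 + 8)/6⌋ = 2; p/q = (2·8 + 1)/(2·1 + 0) = 17/2; p² − 70·q² = 289 − 280 = 9.
  k = 2: m = 4, d = 9, a = ⌊(8 + 4)/9⌋ = 1; p/q = (1·17 + 8)/(1·2 + 1) = 25/3; p² − 70·q² = 625 − 630 = -5.
  k = 3: m = 5, d = 5, a = ⌊(8 + 5)/5⌋ = 2; p/q = (2·25 + 17)/(2·3 + 2) = 67/8; p² − 70·q² = 4489 − 4480 = 9.
  k = 4: m = 5, d = 9, a = ⌊(8 + 5)/9⌋ = 1; p/q = (1·67 + 25)/(1·8 + 3) = 92/11; p² − 70·q² = 8464 − 8470 = -6.
  k = 5: m = 4, d = 6, a = ⌊(8 + 4)/6⌋ = 2; p/q = (2·92 + 67)/(2·11 + 8) = 251/30; p² − 70·q² = 63001 − 63000 = 1.
  The first convergent with p² − 70·q² = 1 gives the fundamental solution (x₁, y₁) = (251, 30).
Step 2: Apply the recurrence (x_{n+1}, y_{n+1}) = (x₁x_n + 70y₁y_n, x₁y_n + y₁x_n) repeatedly.
  From (x_1, y_1) = (251, 30): x_2 = 251·251 + 70·30·30 = 126001; y_2 = 251·30 + 30·251 = 15060.
  From (x_2, y_2) = (126001, 15060): x_3 = 251·126001 + 70·30·15060 = 63252251; y_3 = 251·15060 + 30·126001 = 7560090.
Step 3: Verify x_3² - 70·y_3² = 4000847256567001 - 4000847256567000 = 1 (should be 1). ✓

(x_1, y_1) = (251, 30); (x_3, y_3) = (63252251, 7560090).


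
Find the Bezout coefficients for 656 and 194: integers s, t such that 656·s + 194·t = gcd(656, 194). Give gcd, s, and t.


Euclidean algorithm on (656, 194) — divide until remainder is 0:
  656 = 3 · 194 + 74
  194 = 2 · 74 + 46
  74 = 1 · 46 + 28
  46 = 1 · 28 + 18
  28 = 1 · 18 + 10
  18 = 1 · 10 + 8
  10 = 1 · 8 + 2
  8 = 4 · 2 + 0
gcd(656, 194) = 2.
Track Bezout coefficients alongside the remainders: start with r₀ = 656 = a·1 + b·0 (s = 1, t = 0) and r₁ = 194 = a·0 + b·1 (s = 0, t = 1); each new remainder r_{k+1} = r_{k-1} − q_k·r_k inherits s_{k+1} = s_{k-1} − q_k·s_k, t_{k+1} = t_{k-1} − q_k·t_k, so r_k = a·s_k + b·t_k at every step:
  q = 3: r = 74, s = 1 − 3·0 = 1, t = 0 − 3·1 = -3  (check: 656·1 + 194·(-3) = 74)
  q = 2: r = 46, s = 0 − 2·1 = -2, t = 1 − 2·(-3) = 7  (check: 656·(-2) + 194·7 = 46)
  q = 1: r = 28, s = 1 − 1·(-2) = 3, t = -3 − 1·7 = -10  (check: 656·3 + 194·(-10) = 28)
  q = 1: r = 18, s = -2 − 1·3 = -5, t = 7 − 1·(-10) = 17  (check: 656·(-5) + 194·17 = 18)
  q = 1: r = 10, s = 3 − 1·(-5) = 8, t = -10 − 1·17 = -27  (check: 656·8 + 194·(-27) = 10)
  q = 1: r = 8, s = -5 − 1·8 = -13, t = 17 − 1·(-27) = 44  (check: 656·(-13) + 194·44 = 8)
  q = 1: r = 2, s = 8 − 1·(-13) = 21, t = -27 − 1·44 = -71  (check: 656·21 + 194·(-71) = 2)
The row with r = 2 (the gcd) gives the Bezout coefficients s = 21, t = -71.
Result: 656 · (21) + 194 · (-71) = 2.

gcd(656, 194) = 2; s = 21, t = -71 (check: 656·21 + 194·(-71) = 2).


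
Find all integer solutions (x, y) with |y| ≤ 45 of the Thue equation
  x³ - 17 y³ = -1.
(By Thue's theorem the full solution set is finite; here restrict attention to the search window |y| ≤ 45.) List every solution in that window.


The equation is x³ - 17y³ = -1. For fixed y, x³ = 17·y³ − 1, so a solution requires the RHS to be a perfect cube.
Strategy: iterate y from -45 to 45, compute RHS = 17·y³ − 1, and check whether it is a (positive or negative) perfect cube.
Check small values of y:
  y = 0: RHS = -1 = (-1)³ ⇒ x = -1 works.
  y = 1: RHS = 16 is not a perfect cube.
  y = -1: RHS = -18 is not a perfect cube.
  y = 2: RHS = 135 is not a perfect cube.
  y = -2: RHS = -137 is not a perfect cube.
  y = 3: RHS = 458 is not a perfect cube.
  y = -3: RHS = -460 is not a perfect cube.
Continuing, at y = -7: RHS = -5832 = (-18)³ ⇒ x = -18 works.
Searching the remaining y in |y| ≤ 45 finds no further solutions.
Collected solutions: (-1, 0), (-18, -7).

Solutions (with |y| ≤ 45): (-1, 0), (-18, -7).


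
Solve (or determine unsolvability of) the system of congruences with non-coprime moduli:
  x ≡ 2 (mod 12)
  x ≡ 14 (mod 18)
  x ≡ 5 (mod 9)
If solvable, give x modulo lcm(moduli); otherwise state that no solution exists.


Moduli 12, 18, 9 are not pairwise coprime, so CRT works modulo lcm(m_i) when all pairwise compatibility conditions hold.
Pairwise compatibility: gcd(m_i, m_j) must divide a_i - a_j for every pair.
Merge one congruence at a time:
  Start: x ≡ 2 (mod 12).
  Combine with x ≡ 14 (mod 18): gcd(12, 18) = 6; 14 - 2 = 12, which IS divisible by 6, so compatible.
    Write x = 2 + 12·t and substitute into x ≡ 14 (mod 18): 12·t ≡ 14 − 2 = 12 (mod 18).
    Divide the congruence (and modulus) by g = 6: 2·t ≡ 2 (mod 3).
    The inverse of 2 mod 3 is 2 (since 2·2 = 4 = 1·3 + 1), so t ≡ 2·2 = 4 ≡ 1 (mod 3).
    Then x = 2 + 12·1 = 14, valid modulo lcm(12, 18) = 36: x ≡ 14 (mod 36).
  Combine with x ≡ 5 (mod 9): gcd(36, 9) = 9; 5 - 14 = -9, which IS divisible by 9, so compatible.
    Write x = 14 + 36·t and substitute into x ≡ 5 (mod 9): 36·t ≡ 5 − 14 = -9 (mod 9).
    Divide the congruence (and modulus) by g = 9: 4·t ≡ -1 (mod 1).
    Modulo 1 every t works; take t = 0.
    Then x = 14 + 36·0 = 14, valid modulo lcm(36, 9) = 36: x ≡ 14 (mod 36).
Verify: 14 mod 12 = 2, 14 mod 18 = 14, 14 mod 9 = 5.

x ≡ 14 (mod 36).


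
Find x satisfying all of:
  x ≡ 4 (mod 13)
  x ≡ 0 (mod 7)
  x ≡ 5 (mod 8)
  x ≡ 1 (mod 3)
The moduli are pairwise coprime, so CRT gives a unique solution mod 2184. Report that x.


Product of moduli M = 13 · 7 · 8 · 3 = 2184.
Merge one congruence at a time:
  Start: x ≡ 4 (mod 13).
  Combine with x ≡ 0 (mod 7); new modulus lcm = 91.
    Write x = 4 + 13·t and substitute into x ≡ 0 (mod 7): 13·t ≡ 0 − 4 = -4 (mod 7).
    Reduce coefficients mod 7: 6·t ≡ 3 (mod 7).
    The inverse of 6 mod 7 is 6 (since 6·6 = 36 = 5·7 + 1), so t ≡ 6·3 = 18 ≡ 4 (mod 7).
    Then x = 4 + 13·4 = 56, valid modulo lcm(13, 7) = 91: x ≡ 56 (mod 91).
  Combine with x ≡ 5 (mod 8); new modulus lcm = 728.
    Write x = 56 + 91·t and substitute into x ≡ 5 (mod 8): 91·t ≡ 5 − 56 = -51 (mod 8).
    Reduce coefficients mod 8: 3·t ≡ 5 (mod 8).
    The inverse of 3 mod 8 is 3 (since 3·3 = 9 = 1·8 + 1), so t ≡ 3·5 = 15 ≡ 7 (mod 8).
    Then x = 56 + 91·7 = 693, valid modulo lcm(91, 8) = 728: x ≡ 693 (mod 728).
  Combine with x ≡ 1 (mod 3); new modulus lcm = 2184.
    Write x = 693 + 728·t and substitute into x ≡ 1 (mod 3): 728·t ≡ 1 − 693 = -692 (mod 3).
    Reduce coefficients mod 3: 2·t ≡ 1 (mod 3).
    The inverse of 2 mod 3 is 2 (since 2·2 = 4 = 1·3 + 1), so t ≡ 2·1 = 2 ≡ 2 (mod 3).
    Then x = 693 + 728·2 = 2149, valid modulo lcm(728, 3) = 2184: x ≡ 2149 (mod 2184).
Verify against each original: 2149 mod 13 = 4, 2149 mod 7 = 0, 2149 mod 8 = 5, 2149 mod 3 = 1.

x ≡ 2149 (mod 2184).


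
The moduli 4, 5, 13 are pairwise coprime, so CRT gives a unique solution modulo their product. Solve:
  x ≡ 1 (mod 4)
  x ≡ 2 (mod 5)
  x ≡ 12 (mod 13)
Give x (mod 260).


Moduli 4, 5, 13 are pairwise coprime; by CRT there is a unique solution modulo M = 4 · 5 · 13 = 260.
Solve pairwise, accumulating the modulus:
  Start with x ≡ 1 (mod 4).
  Combine with x ≡ 2 (mod 5): since gcd(4, 5) = 1, we get a unique residue mod 20.
    Write x = 1 + 4·t and substitute into x ≡ 2 (mod 5): 4·t ≡ 2 − 1 = 1 (mod 5).
    The inverse of 4 mod 5 is 4 (since 4·4 = 16 = 3·5 + 1), so t ≡ 4·1 = 4 ≡ 4 (mod 5).
    Then x = 1 + 4·4 = 17, valid modulo lcm(4, 5) = 20: x ≡ 17 (mod 20).
  Combine with x ≡ 12 (mod 13): since gcd(20, 13) = 1, we get a unique residue mod 260.
    Write x = 17 + 20·t and substitute into x ≡ 12 (mod 13): 20·t ≡ 12 − 17 = -5 (mod 13).
    Reduce coefficients mod 13: 7·t ≡ 8 (mod 13).
    The inverse of 7 mod 13 is 2 (since 7·2 = 14 = 1·13 + 1), so t ≡ 2·8 = 16 ≡ 3 (mod 13).
    Then x = 17 + 20·3 = 77, valid modulo lcm(20, 13) = 260: x ≡ 77 (mod 260).
Verify: 77 mod 4 = 1 ✓, 77 mod 5 = 2 ✓, 77 mod 13 = 12 ✓.

x ≡ 77 (mod 260).


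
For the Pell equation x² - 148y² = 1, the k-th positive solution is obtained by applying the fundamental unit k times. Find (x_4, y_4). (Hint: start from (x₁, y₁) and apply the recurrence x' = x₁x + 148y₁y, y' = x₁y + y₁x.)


Step 1: Find the fundamental solution (x₁, y₁) of x² - 148y² = 1.
  Expand √148 as a continued fraction. a₀ = ⌊√148⌋ = 12; iterate m_{k+1} = d_k·a_k − m_k, d_{k+1} = (148 − m_{k+1}²)/d_k, a_{k+1} = ⌊(a₀ + m_{k+1})/d_{k+1}⌋ (starting m₀ = 0, d₀ = 1), with convergents p_k = a_k·p_{k-1} + p_{k-2}, q_k = a_k·q_{k-1} + q_{k-2} (p₋₁ = 1, q₋₁ = 0):
  k = 0: a₀ = 12; p₀/q₀ = 12/1; p₀² − 148·q₀² = 144 − 148 = -4.
  k = 1: m = 12, d = 4, a = ⌊(12 + 12)/4⌋ = 6; p/q = (6·12 + 1)/(6·1 + 0) = 73/6; p² − 148·q² = 5329 − 5328 = 1.
  The first convergent with p² − 148·q² = 1 gives the fundamental solution (x₁, y₁) = (73, 6).
Step 2: Apply the recurrence (x_{n+1}, y_{n+1}) = (x₁x_n + 148y₁y_n, x₁y_n + y₁x_n) repeatedly.
  From (x_1, y_1) = (73, 6): x_2 = 73·73 + 148·6·6 = 10657; y_2 = 73·6 + 6·73 = 876.
  From (x_2, y_2) = (10657, 876): x_3 = 73·10657 + 148·6·876 = 1555849; y_3 = 73·876 + 6·10657 = 127890.
  From (x_3, y_3) = (1555849, 127890): x_4 = 73·1555849 + 148·6·127890 = 227143297; y_4 = 73·127890 + 6·1555849 = 18671064.
Step 3: Verify x_4² - 148·y_4² = 51594077372030209 - 51594077372030208 = 1 (should be 1). ✓

(x_1, y_1) = (73, 6); (x_4, y_4) = (227143297, 18671064).


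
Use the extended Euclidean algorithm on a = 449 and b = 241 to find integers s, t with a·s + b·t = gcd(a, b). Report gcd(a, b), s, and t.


Euclidean algorithm on (449, 241) — divide until remainder is 0:
  449 = 1 · 241 + 208
  241 = 1 · 208 + 33
  208 = 6 · 33 + 10
  33 = 3 · 10 + 3
  10 = 3 · 3 + 1
  3 = 3 · 1 + 0
gcd(449, 241) = 1.
Track Bezout coefficients alongside the remainders: start with r₀ = 449 = a·1 + b·0 (s = 1, t = 0) and r₁ = 241 = a·0 + b·1 (s = 0, t = 1); each new remainder r_{k+1} = r_{k-1} − q_k·r_k inherits s_{k+1} = s_{k-1} − q_k·s_k, t_{k+1} = t_{k-1} − q_k·t_k, so r_k = a·s_k + b·t_k at every step:
  q = 1: r = 208, s = 1 − 1·0 = 1, t = 0 − 1·1 = -1  (check: 449·1 + 241·(-1) = 208)
  q = 1: r = 33, s = 0 − 1·1 = -1, t = 1 − 1·(-1) = 2  (check: 449·(-1) + 241·2 = 33)
  q = 6: r = 10, s = 1 − 6·(-1) = 7, t = -1 − 6·2 = -13  (check: 449·7 + 241·(-13) = 10)
  q = 3: r = 3, s = -1 − 3·7 = -22, t = 2 − 3·(-13) = 41  (check: 449·(-22) + 241·41 = 3)
  q = 3: r = 1, s = 7 − 3·(-22) = 73, t = -13 − 3·41 = -136  (check: 449·73 + 241·(-136) = 1)
The row with r = 1 (the gcd) gives the Bezout coefficients s = 73, t = -136.
Result: 449 · (73) + 241 · (-136) = 1.

gcd(449, 241) = 1; s = 73, t = -136 (check: 449·73 + 241·(-136) = 1).


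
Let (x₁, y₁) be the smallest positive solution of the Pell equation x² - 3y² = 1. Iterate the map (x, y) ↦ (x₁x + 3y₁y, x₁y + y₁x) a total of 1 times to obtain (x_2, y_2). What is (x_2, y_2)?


Step 1: Find the fundamental solution (x₁, y₁) of x² - 3y² = 1.
  Expand √3 as a continued fraction. a₀ = ⌊√3⌋ = 1; iterate m_{k+1} = d_k·a_k − m_k, d_{k+1} = (3 − m_{k+1}²)/d_k, a_{k+1} = ⌊(a₀ + m_{k+1})/d_{k+1}⌋ (starting m₀ = 0, d₀ = 1), with convergents p_k = a_k·p_{k-1} + p_{k-2}, q_k = a_k·q_{k-1} + q_{k-2} (p₋₁ = 1, q₋₁ = 0):
  k = 0: a₀ = 1; p₀/q₀ = 1/1; p₀² − 3·q₀² = 1 − 3 = -2.
  k = 1: m = 1, d = 2, a = ⌊(1 + 1)/2⌋ = 1; p/q = (1·1 + 1)/(1·1 + 0) = 2/1; p² − 3·q² = 4 − 3 = 1.
  The first convergent with p² − 3·q² = 1 gives the fundamental solution (x₁, y₁) = (2, 1).
Step 2: Apply the recurrence (x_{n+1}, y_{n+1}) = (x₁x_n + 3y₁y_n, x₁y_n + y₁x_n) repeatedly.
  From (x_1, y_1) = (2, 1): x_2 = 2·2 + 3·1·1 = 7; y_2 = 2·1 + 1·2 = 4.
Step 3: Verify x_2² - 3·y_2² = 49 - 48 = 1 (should be 1). ✓

(x_1, y_1) = (2, 1); (x_2, y_2) = (7, 4).


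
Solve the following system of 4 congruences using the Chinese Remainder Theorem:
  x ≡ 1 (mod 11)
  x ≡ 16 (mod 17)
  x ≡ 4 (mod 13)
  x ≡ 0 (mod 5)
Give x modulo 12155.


Product of moduli M = 11 · 17 · 13 · 5 = 12155.
Merge one congruence at a time:
  Start: x ≡ 1 (mod 11).
  Combine with x ≡ 16 (mod 17); new modulus lcm = 187.
    Write x = 1 + 11·t and substitute into x ≡ 16 (mod 17): 11·t ≡ 16 − 1 = 15 (mod 17).
    The inverse of 11 mod 17 is 14 (since 11·14 = 154 = 9·17 + 1), so t ≡ 14·15 = 210 ≡ 6 (mod 17).
    Then x = 1 + 11·6 = 67, valid modulo lcm(11, 17) = 187: x ≡ 67 (mod 187).
  Combine with x ≡ 4 (mod 13); new modulus lcm = 2431.
    Write x = 67 + 187·t and substitute into x ≡ 4 (mod 13): 187·t ≡ 4 − 67 = -63 (mod 13).
    Reduce coefficients mod 13: 5·t ≡ 2 (mod 13).
    The inverse of 5 mod 13 is 8 (since 5·8 = 40 = 3·13 + 1), so t ≡ 8·2 = 16 ≡ 3 (mod 13).
    Then x = 67 + 187·3 = 628, valid modulo lcm(187, 13) = 2431: x ≡ 628 (mod 2431).
  Combine with x ≡ 0 (mod 5); new modulus lcm = 12155.
    Write x = 628 + 2431·t and substitute into x ≡ 0 (mod 5): 2431·t ≡ 0 − 628 = -628 (mod 5).
    Reduce coefficients mod 5: 1·t ≡ 2 (mod 5).
    So t ≡ 2 (mod 5).
    Then x = 628 + 2431·2 = 5490, valid modulo lcm(2431, 5) = 12155: x ≡ 5490 (mod 12155).
Verify against each original: 5490 mod 11 = 1, 5490 mod 17 = 16, 5490 mod 13 = 4, 5490 mod 5 = 0.

x ≡ 5490 (mod 12155).


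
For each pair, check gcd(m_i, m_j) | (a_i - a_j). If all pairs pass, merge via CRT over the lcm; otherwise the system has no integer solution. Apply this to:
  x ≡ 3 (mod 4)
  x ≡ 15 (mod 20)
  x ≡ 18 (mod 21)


Moduli 4, 20, 21 are not pairwise coprime, so CRT works modulo lcm(m_i) when all pairwise compatibility conditions hold.
Pairwise compatibility: gcd(m_i, m_j) must divide a_i - a_j for every pair.
Merge one congruence at a time:
  Start: x ≡ 3 (mod 4).
  Combine with x ≡ 15 (mod 20): gcd(4, 20) = 4; 15 - 3 = 12, which IS divisible by 4, so compatible.
    Write x = 3 + 4·t and substitute into x ≡ 15 (mod 20): 4·t ≡ 15 − 3 = 12 (mod 20).
    Divide the congruence (and modulus) by g = 4: 1·t ≡ 3 (mod 5).
    So t ≡ 3 (mod 5).
    Then x = 3 + 4·3 = 15, valid modulo lcm(4, 20) = 20: x ≡ 15 (mod 20).
  Combine with x ≡ 18 (mod 21): gcd(20, 21) = 1; 18 - 15 = 3, which IS divisible by 1, so compatible.
    Write x = 15 + 20·t and substitute into x ≡ 18 (mod 21): 20·t ≡ 18 − 15 = 3 (mod 21).
    The inverse of 20 mod 21 is 20 (since 20·20 = 400 = 19·21 + 1), so t ≡ 20·3 = 60 ≡ 18 (mod 21).
    Then x = 15 + 20·18 = 375, valid modulo lcm(20, 21) = 420: x ≡ 375 (mod 420).
Verify: 375 mod 4 = 3, 375 mod 20 = 15, 375 mod 21 = 18.

x ≡ 375 (mod 420).


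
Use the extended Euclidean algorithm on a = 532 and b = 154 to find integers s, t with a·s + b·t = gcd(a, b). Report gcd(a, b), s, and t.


Euclidean algorithm on (532, 154) — divide until remainder is 0:
  532 = 3 · 154 + 70
  154 = 2 · 70 + 14
  70 = 5 · 14 + 0
gcd(532, 154) = 14.
Track Bezout coefficients alongside the remainders: start with r₀ = 532 = a·1 + b·0 (s = 1, t = 0) and r₁ = 154 = a·0 + b·1 (s = 0, t = 1); each new remainder r_{k+1} = r_{k-1} − q_k·r_k inherits s_{k+1} = s_{k-1} − q_k·s_k, t_{k+1} = t_{k-1} − q_k·t_k, so r_k = a·s_k + b·t_k at every step:
  q = 3: r = 70, s = 1 − 3·0 = 1, t = 0 − 3·1 = -3  (check: 532·1 + 154·(-3) = 70)
  q = 2: r = 14, s = 0 − 2·1 = -2, t = 1 − 2·(-3) = 7  (check: 532·(-2) + 154·7 = 14)
The row with r = 14 (the gcd) gives the Bezout coefficients s = -2, t = 7.
Result: 532 · (-2) + 154 · (7) = 14.

gcd(532, 154) = 14; s = -2, t = 7 (check: 532·(-2) + 154·7 = 14).


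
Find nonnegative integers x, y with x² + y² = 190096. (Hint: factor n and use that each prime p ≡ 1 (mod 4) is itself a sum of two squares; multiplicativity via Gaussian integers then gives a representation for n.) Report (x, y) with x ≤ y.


Step 1: Factor n = 190096 = 2^4 · 109^2.
Step 2: Check the mod-4 condition on each prime factor: 2 = 2 (special); 109 ≡ 1 (mod 4), exponent 2.
All primes ≡ 3 (mod 4) appear to even exponent (or don't appear), so by the two-squares theorem n IS expressible as a sum of two squares.
Step 3: Build a representation. Group n = k² · m with k = 4 and m = 109 · 109 = 11881 (a product of primes ≡ 1 (mod 4)); a representation of m scales to one of n via (k·x)² + (k·y)² = k²(x² + y²). Each prime p ≡ 1 (mod 4) is itself a sum of two squares; find a² by testing p − a² for a perfect square:
  109: 109 − 1² = 108, 109 − 2² = 105, 109 − 3² = 100 = 10² ⇒ 109 = 3² + 10².
  Combine using the Brahmagupta–Fibonacci identity (a² + b²)(c² + d²) = (ac − bd)² + (ad + bc)² = (ac + bd)² + (ad − bc)²:
  109 · 109 = 11881: from (3² + 10²)(3² + 10²), take (3·3 − 10·10, 3·10 + 10·3) = (9 − 100, 30 + 30) = (-91, 60); dropping signs (only squares matter) gives (91, 60); check 91² + 60² = 8281 + 3600 = 11881 ✓.
  Scale by k = 4: (4·91, 4·60) = (364, 240).
Step 4: Order so x ≤ y and verify: 240² + 364² = 57600 + 132496 = 190096 = n. ✓

n = 190096 = 240² + 364² (one valid representation with x ≤ y).


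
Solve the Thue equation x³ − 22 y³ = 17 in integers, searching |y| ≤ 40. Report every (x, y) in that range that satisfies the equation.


The equation is x³ - 22y³ = 17. For fixed y, x³ = 22·y³ + 17, so a solution requires the RHS to be a perfect cube.
Strategy: iterate y from -40 to 40, compute RHS = 22·y³ + 17, and check whether it is a (positive or negative) perfect cube.
Check small values of y:
  y = 0: RHS = 17 is not a perfect cube.
  y = 1: RHS = 39 is not a perfect cube.
  y = -1: RHS = -5 is not a perfect cube.
  y = 2: RHS = 193 is not a perfect cube.
  y = -2: RHS = -159 is not a perfect cube.
  y = 3: RHS = 611 is not a perfect cube.
  y = -3: RHS = -577 is not a perfect cube.
Continuing the search up to |y| = 40 finds no solutions either.
No (x, y) in the scanned range satisfies the equation.

No integer solutions with |y| ≤ 40.


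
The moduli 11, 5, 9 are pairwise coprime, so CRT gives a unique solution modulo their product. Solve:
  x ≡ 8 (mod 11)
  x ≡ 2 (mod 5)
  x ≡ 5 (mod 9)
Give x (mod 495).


Moduli 11, 5, 9 are pairwise coprime; by CRT there is a unique solution modulo M = 11 · 5 · 9 = 495.
Solve pairwise, accumulating the modulus:
  Start with x ≡ 8 (mod 11).
  Combine with x ≡ 2 (mod 5): since gcd(11, 5) = 1, we get a unique residue mod 55.
    Write x = 8 + 11·t and substitute into x ≡ 2 (mod 5): 11·t ≡ 2 − 8 = -6 (mod 5).
    Reduce coefficients mod 5: 1·t ≡ 4 (mod 5).
    So t ≡ 4 (mod 5).
    Then x = 8 + 11·4 = 52, valid modulo lcm(11, 5) = 55: x ≡ 52 (mod 55).
  Combine with x ≡ 5 (mod 9): since gcd(55, 9) = 1, we get a unique residue mod 495.
    Write x = 52 + 55·t and substitute into x ≡ 5 (mod 9): 55·t ≡ 5 − 52 = -47 (mod 9).
    Reduce coefficients mod 9: 1·t ≡ 7 (mod 9).
    So t ≡ 7 (mod 9).
    Then x = 52 + 55·7 = 437, valid modulo lcm(55, 9) = 495: x ≡ 437 (mod 495).
Verify: 437 mod 11 = 8 ✓, 437 mod 5 = 2 ✓, 437 mod 9 = 5 ✓.

x ≡ 437 (mod 495).


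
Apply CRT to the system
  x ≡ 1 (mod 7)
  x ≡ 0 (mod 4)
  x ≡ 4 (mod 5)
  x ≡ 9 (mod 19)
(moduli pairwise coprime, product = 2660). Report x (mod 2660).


Product of moduli M = 7 · 4 · 5 · 19 = 2660.
Merge one congruence at a time:
  Start: x ≡ 1 (mod 7).
  Combine with x ≡ 0 (mod 4); new modulus lcm = 28.
    Write x = 1 + 7·t and substitute into x ≡ 0 (mod 4): 7·t ≡ 0 − 1 = -1 (mod 4).
    Reduce coefficients mod 4: 3·t ≡ 3 (mod 4).
    The inverse of 3 mod 4 is 3 (since 3·3 = 9 = 2·4 + 1), so t ≡ 3·3 = 9 ≡ 1 (mod 4).
    Then x = 1 + 7·1 = 8, valid modulo lcm(7, 4) = 28: x ≡ 8 (mod 28).
  Combine with x ≡ 4 (mod 5); new modulus lcm = 140.
    Write x = 8 + 28·t and substitute into x ≡ 4 (mod 5): 28·t ≡ 4 − 8 = -4 (mod 5).
    Reduce coefficients mod 5: 3·t ≡ 1 (mod 5).
    The inverse of 3 mod 5 is 2 (since 3·2 = 6 = 1·5 + 1), so t ≡ 2·1 = 2 ≡ 2 (mod 5).
    Then x = 8 + 28·2 = 64, valid modulo lcm(28, 5) = 140: x ≡ 64 (mod 140).
  Combine with x ≡ 9 (mod 19); new modulus lcm = 2660.
    Write x = 64 + 140·t and substitute into x ≡ 9 (mod 19): 140·t ≡ 9 − 64 = -55 (mod 19).
    Reduce coefficients mod 19: 7·t ≡ 2 (mod 19).
    The inverse of 7 mod 19 is 11 (since 7·11 = 77 = 4·19 + 1), so t ≡ 11·2 = 22 ≡ 3 (mod 19).
    Then x = 64 + 140·3 = 484, valid modulo lcm(140, 19) = 2660: x ≡ 484 (mod 2660).
Verify against each original: 484 mod 7 = 1, 484 mod 4 = 0, 484 mod 5 = 4, 484 mod 19 = 9.

x ≡ 484 (mod 2660).


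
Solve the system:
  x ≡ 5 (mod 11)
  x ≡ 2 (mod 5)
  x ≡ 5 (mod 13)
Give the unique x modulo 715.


Moduli 11, 5, 13 are pairwise coprime; by CRT there is a unique solution modulo M = 11 · 5 · 13 = 715.
Solve pairwise, accumulating the modulus:
  Start with x ≡ 5 (mod 11).
  Combine with x ≡ 2 (mod 5): since gcd(11, 5) = 1, we get a unique residue mod 55.
    Write x = 5 + 11·t and substitute into x ≡ 2 (mod 5): 11·t ≡ 2 − 5 = -3 (mod 5).
    Reduce coefficients mod 5: 1·t ≡ 2 (mod 5).
    So t ≡ 2 (mod 5).
    Then x = 5 + 11·2 = 27, valid modulo lcm(11, 5) = 55: x ≡ 27 (mod 55).
  Combine with x ≡ 5 (mod 13): since gcd(55, 13) = 1, we get a unique residue mod 715.
    Write x = 27 + 55·t and substitute into x ≡ 5 (mod 13): 55·t ≡ 5 − 27 = -22 (mod 13).
    Reduce coefficients mod 13: 3·t ≡ 4 (mod 13).
    The inverse of 3 mod 13 is 9 (since 3·9 = 27 = 2·13 + 1), so t ≡ 9·4 = 36 ≡ 10 (mod 13).
    Then x = 27 + 55·10 = 577, valid modulo lcm(55, 13) = 715: x ≡ 577 (mod 715).
Verify: 577 mod 11 = 5 ✓, 577 mod 5 = 2 ✓, 577 mod 13 = 5 ✓.

x ≡ 577 (mod 715).


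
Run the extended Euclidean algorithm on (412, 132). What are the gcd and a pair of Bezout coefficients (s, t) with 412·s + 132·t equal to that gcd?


Euclidean algorithm on (412, 132) — divide until remainder is 0:
  412 = 3 · 132 + 16
  132 = 8 · 16 + 4
  16 = 4 · 4 + 0
gcd(412, 132) = 4.
Track Bezout coefficients alongside the remainders: start with r₀ = 412 = a·1 + b·0 (s = 1, t = 0) and r₁ = 132 = a·0 + b·1 (s = 0, t = 1); each new remainder r_{k+1} = r_{k-1} − q_k·r_k inherits s_{k+1} = s_{k-1} − q_k·s_k, t_{k+1} = t_{k-1} − q_k·t_k, so r_k = a·s_k + b·t_k at every step:
  q = 3: r = 16, s = 1 − 3·0 = 1, t = 0 − 3·1 = -3  (check: 412·1 + 132·(-3) = 16)
  q = 8: r = 4, s = 0 − 8·1 = -8, t = 1 − 8·(-3) = 25  (check: 412·(-8) + 132·25 = 4)
The row with r = 4 (the gcd) gives the Bezout coefficients s = -8, t = 25.
Result: 412 · (-8) + 132 · (25) = 4.

gcd(412, 132) = 4; s = -8, t = 25 (check: 412·(-8) + 132·25 = 4).


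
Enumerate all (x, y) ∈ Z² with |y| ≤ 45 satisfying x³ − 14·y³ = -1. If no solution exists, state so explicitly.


The equation is x³ - 14y³ = -1. For fixed y, x³ = 14·y³ − 1, so a solution requires the RHS to be a perfect cube.
Strategy: iterate y from -45 to 45, compute RHS = 14·y³ − 1, and check whether it is a (positive or negative) perfect cube.
Check small values of y:
  y = 0: RHS = -1 = (-1)³ ⇒ x = -1 works.
  y = 1: RHS = 13 is not a perfect cube.
  y = -1: RHS = -15 is not a perfect cube.
  y = 2: RHS = 111 is not a perfect cube.
  y = -2: RHS = -113 is not a perfect cube.
  y = 3: RHS = 377 is not a perfect cube.
  y = -3: RHS = -379 is not a perfect cube.
Continuing the search up to |y| = 45 finds no further solutions beyond those listed.
Collected solutions: (-1, 0).

Solutions (with |y| ≤ 45): (-1, 0).


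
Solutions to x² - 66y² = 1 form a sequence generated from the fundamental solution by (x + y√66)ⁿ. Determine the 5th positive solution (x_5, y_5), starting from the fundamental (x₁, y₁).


Step 1: Find the fundamental solution (x₁, y₁) of x² - 66y² = 1.
  Expand √66 as a continued fraction. a₀ = ⌊√66⌋ = 8; iterate m_{k+1} = d_k·a_k − m_k, d_{k+1} = (66 − m_{k+1}²)/d_k, a_{k+1} = ⌊(a₀ + m_{k+1})/d_{k+1}⌋ (starting m₀ = 0, d₀ = 1), with convergents p_k = a_k·p_{k-1} + p_{k-2}, q_k = a_k·q_{k-1} + q_{k-2} (p₋₁ = 1, q₋₁ = 0):
  k = 0: a₀ = 8; p₀/q₀ = 8/1; p₀² − 66·q₀² = 64 − 66 = -2.
  k = 1: m = 8, d = 2, a = ⌊(8 + 8)/2⌋ = 8; p/q = (8·8 + 1)/(8·1 + 0) = 65/8; p² − 66·q² = 4225 − 4224 = 1.
  The first convergent with p² − 66·q² = 1 gives the fundamental solution (x₁, y₁) = (65, 8).
Step 2: Apply the recurrence (x_{n+1}, y_{n+1}) = (x₁x_n + 66y₁y_n, x₁y_n + y₁x_n) repeatedly.
  From (x_1, y_1) = (65, 8): x_2 = 65·65 + 66·8·8 = 8449; y_2 = 65·8 + 8·65 = 1040.
  From (x_2, y_2) = (8449, 1040): x_3 = 65·8449 + 66·8·1040 = 1098305; y_3 = 65·1040 + 8·8449 = 135192.
  From (x_3, y_3) = (1098305, 135192): x_4 = 65·1098305 + 66·8·135192 = 142771201; y_4 = 65·135192 + 8·1098305 = 17573920.
  From (x_4, y_4) = (142771201, 17573920): x_5 = 65·142771201 + 66·8·17573920 = 18559157825; y_5 = 65·17573920 + 8·142771201 = 2284474408.
Step 3: Verify x_5² - 66·y_5² = 344442339173258730625 - 344442339173258730624 = 1 (should be 1). ✓

(x_1, y_1) = (65, 8); (x_5, y_5) = (18559157825, 2284474408).


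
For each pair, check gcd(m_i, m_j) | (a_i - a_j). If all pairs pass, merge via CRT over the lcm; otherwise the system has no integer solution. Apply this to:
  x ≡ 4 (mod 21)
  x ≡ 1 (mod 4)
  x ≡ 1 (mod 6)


Moduli 21, 4, 6 are not pairwise coprime, so CRT works modulo lcm(m_i) when all pairwise compatibility conditions hold.
Pairwise compatibility: gcd(m_i, m_j) must divide a_i - a_j for every pair.
Merge one congruence at a time:
  Start: x ≡ 4 (mod 21).
  Combine with x ≡ 1 (mod 4): gcd(21, 4) = 1; 1 - 4 = -3, which IS divisible by 1, so compatible.
    Write x = 4 + 21·t and substitute into x ≡ 1 (mod 4): 21·t ≡ 1 − 4 = -3 (mod 4).
    Reduce coefficients mod 4: 1·t ≡ 1 (mod 4).
    So t ≡ 1 (mod 4).
    Then x = 4 + 21·1 = 25, valid modulo lcm(21, 4) = 84: x ≡ 25 (mod 84).
  Combine with x ≡ 1 (mod 6): gcd(84, 6) = 6; 1 - 25 = -24, which IS divisible by 6, so compatible.
    Write x = 25 + 84·t and substitute into x ≡ 1 (mod 6): 84·t ≡ 1 − 25 = -24 (mod 6).
    Divide the congruence (and modulus) by g = 6: 14·t ≡ -4 (mod 1).
    Modulo 1 every t works; take t = 0.
    Then x = 25 + 84·0 = 25, valid modulo lcm(84, 6) = 84: x ≡ 25 (mod 84).
Verify: 25 mod 21 = 4, 25 mod 4 = 1, 25 mod 6 = 1.

x ≡ 25 (mod 84).


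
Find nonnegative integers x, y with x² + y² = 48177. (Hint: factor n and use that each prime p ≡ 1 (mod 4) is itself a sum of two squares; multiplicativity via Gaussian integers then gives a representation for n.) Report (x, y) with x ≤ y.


Step 1: Factor n = 48177 = 3^2 · 53 · 101.
Step 2: Check the mod-4 condition on each prime factor: 3 ≡ 3 (mod 4), exponent 2 (must be even); 53 ≡ 1 (mod 4), exponent 1; 101 ≡ 1 (mod 4), exponent 1.
All primes ≡ 3 (mod 4) appear to even exponent (or don't appear), so by the two-squares theorem n IS expressible as a sum of two squares.
Step 3: Build a representation. Group n = k² · m with k = 3 and m = 53 · 101 = 5353 (a product of primes ≡ 1 (mod 4)); a representation of m scales to one of n via (k·x)² + (k·y)² = k²(x² + y²). Each prime p ≡ 1 (mod 4) is itself a sum of two squares; find a² by testing p − a² for a perfect square:
  53: 53 − 1² = 52, 53 − 2² = 49 = 7² ⇒ 53 = 2² + 7².
  101: 101 − 1² = 100 = 10² ⇒ 101 = 1² + 10².
  Combine using the Brahmagupta–Fibonacci identity (a² + b²)(c² + d²) = (ac − bd)² + (ad + bc)² = (ac + bd)² + (ad − bc)²:
  53 · 101 = 5353: from (2² + 7²)(1² + 10²), take (2·1 − 7·10, 2·10 + 7·1) = (2 − 70, 20 + 7) = (-68, 27); dropping signs (only squares matter) gives (68, 27); check 68² + 27² = 4624 + 729 = 5353 ✓.
  Scale by k = 3: (3·68, 3·27) = (204, 81).
Step 4: Order so x ≤ y and verify: 81² + 204² = 6561 + 41616 = 48177 = n. ✓

n = 48177 = 81² + 204² (one valid representation with x ≤ y).


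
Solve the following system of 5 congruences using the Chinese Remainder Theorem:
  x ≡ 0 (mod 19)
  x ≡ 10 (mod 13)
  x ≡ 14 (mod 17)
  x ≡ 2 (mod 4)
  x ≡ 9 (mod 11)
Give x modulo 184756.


Product of moduli M = 19 · 13 · 17 · 4 · 11 = 184756.
Merge one congruence at a time:
  Start: x ≡ 0 (mod 19).
  Combine with x ≡ 10 (mod 13); new modulus lcm = 247.
    Write x = 0 + 19·t and substitute into x ≡ 10 (mod 13): 19·t ≡ 10 − 0 = 10 (mod 13).
    Reduce coefficients mod 13: 6·t ≡ 10 (mod 13).
    The inverse of 6 mod 13 is 11 (since 6·11 = 66 = 5·13 + 1), so t ≡ 11·10 = 110 ≡ 6 (mod 13).
    Then x = 0 + 19·6 = 114, valid modulo lcm(19, 13) = 247: x ≡ 114 (mod 247).
  Combine with x ≡ 14 (mod 17); new modulus lcm = 4199.
    Write x = 114 + 247·t and substitute into x ≡ 14 (mod 17): 247·t ≡ 14 − 114 = -100 (mod 17).
    Reduce coefficients mod 17: 9·t ≡ 2 (mod 17).
    The inverse of 9 mod 17 is 2 (since 9·2 = 18 = 1·17 + 1), so t ≡ 2·2 = 4 ≡ 4 (mod 17).
    Then x = 114 + 247·4 = 1102, valid modulo lcm(247, 17) = 4199: x ≡ 1102 (mod 4199).
  Combine with x ≡ 2 (mod 4); new modulus lcm = 16796.
    Write x = 1102 + 4199·t and substitute into x ≡ 2 (mod 4): 4199·t ≡ 2 − 1102 = -1100 (mod 4).
    Reduce coefficients mod 4: 3·t ≡ 0 (mod 4).
    The inverse of 3 mod 4 is 3 (since 3·3 = 9 = 2·4 + 1), so t ≡ 3·0 = 0 ≡ 0 (mod 4).
    Then x = 1102 + 4199·0 = 1102, valid modulo lcm(4199, 4) = 16796: x ≡ 1102 (mod 16796).
  Combine with x ≡ 9 (mod 11); new modulus lcm = 184756.
    Write x = 1102 + 16796·t and substitute into x ≡ 9 (mod 11): 16796·t ≡ 9 − 1102 = -1093 (mod 11).
    Reduce coefficients mod 11: 10·t ≡ 7 (mod 11).
    The inverse of 10 mod 11 is 10 (since 10·10 = 100 = 9·11 + 1), so t ≡ 10·7 = 70 ≡ 4 (mod 11).
    Then x = 1102 + 16796·4 = 68286, valid modulo lcm(16796, 11) = 184756: x ≡ 68286 (mod 184756).
Verify against each original: 68286 mod 19 = 0, 68286 mod 13 = 10, 68286 mod 17 = 14, 68286 mod 4 = 2, 68286 mod 11 = 9.

x ≡ 68286 (mod 184756).


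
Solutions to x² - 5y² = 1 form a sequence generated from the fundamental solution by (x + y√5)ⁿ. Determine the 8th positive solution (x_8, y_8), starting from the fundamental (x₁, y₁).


Step 1: Find the fundamental solution (x₁, y₁) of x² - 5y² = 1.
  Expand √5 as a continued fraction. a₀ = ⌊√5⌋ = 2; iterate m_{k+1} = d_k·a_k − m_k, d_{k+1} = (5 − m_{k+1}²)/d_k, a_{k+1} = ⌊(a₀ + m_{k+1})/d_{k+1}⌋ (starting m₀ = 0, d₀ = 1), with convergents p_k = a_k·p_{k-1} + p_{k-2}, q_k = a_k·q_{k-1} + q_{k-2} (p₋₁ = 1, q₋₁ = 0):
  k = 0: a₀ = 2; p₀/q₀ = 2/1; p₀² − 5·q₀² = 4 − 5 = -1.
  k = 1: m = 2, d = 1, a = ⌊(2 + 2)/1⌋ = 4; p/q = (4·2 + 1)/(4·1 + 0) = 9/4; p² − 5·q² = 81 − 80 = 1.
  The first convergent with p² − 5·q² = 1 gives the fundamental solution (x₁, y₁) = (9, 4).
Step 2: Apply the recurrence (x_{n+1}, y_{n+1}) = (x₁x_n + 5y₁y_n, x₁y_n + y₁x_n) repeatedly.
  From (x_1, y_1) = (9, 4): x_2 = 9·9 + 5·4·4 = 161; y_2 = 9·4 + 4·9 = 72.
  From (x_2, y_2) = (161, 72): x_3 = 9·161 + 5·4·72 = 2889; y_3 = 9·72 + 4·161 = 1292.
  From (x_3, y_3) = (2889, 1292): x_4 = 9·2889 + 5·4·1292 = 51841; y_4 = 9·1292 + 4·2889 = 23184.
  From (x_4, y_4) = (51841, 23184): x_5 = 9·51841 + 5·4·23184 = 930249; y_5 = 9·23184 + 4·51841 = 416020.
  From (x_5, y_5) = (930249, 416020): x_6 = 9·930249 + 5·4·416020 = 16692641; y_6 = 9·416020 + 4·930249 = 7465176.
  From (x_6, y_6) = (16692641, 7465176): x_7 = 9·16692641 + 5·4·7465176 = 299537289; y_7 = 9·7465176 + 4·16692641 = 133957148.
  From (x_7, y_7) = (299537289, 133957148): x_8 = 9·299537289 + 5·4·133957148 = 5374978561; y_8 = 9·133957148 + 4·299537289 = 2403763488.
Step 3: Verify x_8² - 5·y_8² = 28890394531209630721 - 28890394531209630720 = 1 (should be 1). ✓

(x_1, y_1) = (9, 4); (x_8, y_8) = (5374978561, 2403763488).


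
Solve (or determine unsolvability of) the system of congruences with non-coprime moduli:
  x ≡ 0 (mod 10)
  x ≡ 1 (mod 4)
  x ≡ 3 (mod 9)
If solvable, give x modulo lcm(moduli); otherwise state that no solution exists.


Moduli 10, 4, 9 are not pairwise coprime, so CRT works modulo lcm(m_i) when all pairwise compatibility conditions hold.
Pairwise compatibility: gcd(m_i, m_j) must divide a_i - a_j for every pair.
Merge one congruence at a time:
  Start: x ≡ 0 (mod 10).
  Combine with x ≡ 1 (mod 4): gcd(10, 4) = 2, and 1 - 0 = 1 is NOT divisible by 2.
    ⇒ system is inconsistent (no integer solution).

No solution (the system is inconsistent).


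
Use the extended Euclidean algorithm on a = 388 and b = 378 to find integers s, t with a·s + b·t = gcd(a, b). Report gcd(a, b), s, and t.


Euclidean algorithm on (388, 378) — divide until remainder is 0:
  388 = 1 · 378 + 10
  378 = 37 · 10 + 8
  10 = 1 · 8 + 2
  8 = 4 · 2 + 0
gcd(388, 378) = 2.
Track Bezout coefficients alongside the remainders: start with r₀ = 388 = a·1 + b·0 (s = 1, t = 0) and r₁ = 378 = a·0 + b·1 (s = 0, t = 1); each new remainder r_{k+1} = r_{k-1} − q_k·r_k inherits s_{k+1} = s_{k-1} − q_k·s_k, t_{k+1} = t_{k-1} − q_k·t_k, so r_k = a·s_k + b·t_k at every step:
  q = 1: r = 10, s = 1 − 1·0 = 1, t = 0 − 1·1 = -1  (check: 388·1 + 378·(-1) = 10)
  q = 37: r = 8, s = 0 − 37·1 = -37, t = 1 − 37·(-1) = 38  (check: 388·(-37) + 378·38 = 8)
  q = 1: r = 2, s = 1 − 1·(-37) = 38, t = -1 − 1·38 = -39  (check: 388·38 + 378·(-39) = 2)
The row with r = 2 (the gcd) gives the Bezout coefficients s = 38, t = -39.
Result: 388 · (38) + 378 · (-39) = 2.

gcd(388, 378) = 2; s = 38, t = -39 (check: 388·38 + 378·(-39) = 2).


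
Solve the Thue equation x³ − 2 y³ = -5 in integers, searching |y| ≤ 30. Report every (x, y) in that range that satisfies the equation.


The equation is x³ - 2y³ = -5. For fixed y, x³ = 2·y³ − 5, so a solution requires the RHS to be a perfect cube.
Strategy: iterate y from -30 to 30, compute RHS = 2·y³ − 5, and check whether it is a (positive or negative) perfect cube.
Check small values of y:
  y = 0: RHS = -5 is not a perfect cube.
  y = 1: RHS = -3 is not a perfect cube.
  y = -1: RHS = -7 is not a perfect cube.
  y = 2: RHS = 11 is not a perfect cube.
  y = -2: RHS = -21 is not a perfect cube.
  y = 3: RHS = 49 is not a perfect cube.
  y = -3: RHS = -59 is not a perfect cube.
Continuing the search up to |y| = 30 finds no solutions either.
No (x, y) in the scanned range satisfies the equation.

No integer solutions with |y| ≤ 30.


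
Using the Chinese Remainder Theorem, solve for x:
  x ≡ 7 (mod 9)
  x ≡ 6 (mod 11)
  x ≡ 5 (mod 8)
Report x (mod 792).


Moduli 9, 11, 8 are pairwise coprime; by CRT there is a unique solution modulo M = 9 · 11 · 8 = 792.
Solve pairwise, accumulating the modulus:
  Start with x ≡ 7 (mod 9).
  Combine with x ≡ 6 (mod 11): since gcd(9, 11) = 1, we get a unique residue mod 99.
    Write x = 7 + 9·t and substitute into x ≡ 6 (mod 11): 9·t ≡ 6 − 7 = -1 (mod 11).
    Reduce coefficients mod 11: 9·t ≡ 10 (mod 11).
    The inverse of 9 mod 11 is 5 (since 9·5 = 45 = 4·11 + 1), so t ≡ 5·10 = 50 ≡ 6 (mod 11).
    Then x = 7 + 9·6 = 61, valid modulo lcm(9, 11) = 99: x ≡ 61 (mod 99).
  Combine with x ≡ 5 (mod 8): since gcd(99, 8) = 1, we get a unique residue mod 792.
    Write x = 61 + 99·t and substitute into x ≡ 5 (mod 8): 99·t ≡ 5 − 61 = -56 (mod 8).
    Reduce coefficients mod 8: 3·t ≡ 0 (mod 8).
    The inverse of 3 mod 8 is 3 (since 3·3 = 9 = 1·8 + 1), so t ≡ 3·0 = 0 ≡ 0 (mod 8).
    Then x = 61 + 99·0 = 61, valid modulo lcm(99, 8) = 792: x ≡ 61 (mod 792).
Verify: 61 mod 9 = 7 ✓, 61 mod 11 = 6 ✓, 61 mod 8 = 5 ✓.

x ≡ 61 (mod 792).


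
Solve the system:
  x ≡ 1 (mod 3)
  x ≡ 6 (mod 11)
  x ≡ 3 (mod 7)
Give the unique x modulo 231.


Moduli 3, 11, 7 are pairwise coprime; by CRT there is a unique solution modulo M = 3 · 11 · 7 = 231.
Solve pairwise, accumulating the modulus:
  Start with x ≡ 1 (mod 3).
  Combine with x ≡ 6 (mod 11): since gcd(3, 11) = 1, we get a unique residue mod 33.
    Write x = 1 + 3·t and substitute into x ≡ 6 (mod 11): 3·t ≡ 6 − 1 = 5 (mod 11).
    The inverse of 3 mod 11 is 4 (since 3·4 = 12 = 1·11 + 1), so t ≡ 4·5 = 20 ≡ 9 (mod 11).
    Then x = 1 + 3·9 = 28, valid modulo lcm(3, 11) = 33: x ≡ 28 (mod 33).
  Combine with x ≡ 3 (mod 7): since gcd(33, 7) = 1, we get a unique residue mod 231.
    Write x = 28 + 33·t and substitute into x ≡ 3 (mod 7): 33·t ≡ 3 − 28 = -25 (mod 7).
    Reduce coefficients mod 7: 5·t ≡ 3 (mod 7).
    The inverse of 5 mod 7 is 3 (since 5·3 = 15 = 2·7 + 1), so t ≡ 3·3 = 9 ≡ 2 (mod 7).
    Then x = 28 + 33·2 = 94, valid modulo lcm(33, 7) = 231: x ≡ 94 (mod 231).
Verify: 94 mod 3 = 1 ✓, 94 mod 11 = 6 ✓, 94 mod 7 = 3 ✓.

x ≡ 94 (mod 231).


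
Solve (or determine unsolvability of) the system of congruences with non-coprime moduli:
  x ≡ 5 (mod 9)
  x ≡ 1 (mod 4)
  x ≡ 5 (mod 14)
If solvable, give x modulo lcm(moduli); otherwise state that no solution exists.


Moduli 9, 4, 14 are not pairwise coprime, so CRT works modulo lcm(m_i) when all pairwise compatibility conditions hold.
Pairwise compatibility: gcd(m_i, m_j) must divide a_i - a_j for every pair.
Merge one congruence at a time:
  Start: x ≡ 5 (mod 9).
  Combine with x ≡ 1 (mod 4): gcd(9, 4) = 1; 1 - 5 = -4, which IS divisible by 1, so compatible.
    Write x = 5 + 9·t and substitute into x ≡ 1 (mod 4): 9·t ≡ 1 − 5 = -4 (mod 4).
    Reduce coefficients mod 4: 1·t ≡ 0 (mod 4).
    So t ≡ 0 (mod 4).
    Then x = 5 + 9·0 = 5, valid modulo lcm(9, 4) = 36: x ≡ 5 (mod 36).
  Combine with x ≡ 5 (mod 14): gcd(36, 14) = 2; 5 - 5 = 0, which IS divisible by 2, so compatible.
    Write x = 5 + 36·t and substitute into x ≡ 5 (mod 14): 36·t ≡ 5 − 5 = 0 (mod 14).
    Divide the congruence (and modulus) by g = 2: 18·t ≡ 0 (mod 7).
    Reduce coefficients mod 7: 4·t ≡ 0 (mod 7).
    The inverse of 4 mod 7 is 2 (since 4·2 = 8 = 1·7 + 1), so t ≡ 2·0 = 0 ≡ 0 (mod 7).
    Then x = 5 + 36·0 = 5, valid modulo lcm(36, 14) = 252: x ≡ 5 (mod 252).
Verify: 5 mod 9 = 5, 5 mod 4 = 1, 5 mod 14 = 5.

x ≡ 5 (mod 252).


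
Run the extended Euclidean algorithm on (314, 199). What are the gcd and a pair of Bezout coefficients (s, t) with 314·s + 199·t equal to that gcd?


Euclidean algorithm on (314, 199) — divide until remainder is 0:
  314 = 1 · 199 + 115
  199 = 1 · 115 + 84
  115 = 1 · 84 + 31
  84 = 2 · 31 + 22
  31 = 1 · 22 + 9
  22 = 2 · 9 + 4
  9 = 2 · 4 + 1
  4 = 4 · 1 + 0
gcd(314, 199) = 1.
Track Bezout coefficients alongside the remainders: start with r₀ = 314 = a·1 + b·0 (s = 1, t = 0) and r₁ = 199 = a·0 + b·1 (s = 0, t = 1); each new remainder r_{k+1} = r_{k-1} − q_k·r_k inherits s_{k+1} = s_{k-1} − q_k·s_k, t_{k+1} = t_{k-1} − q_k·t_k, so r_k = a·s_k + b·t_k at every step:
  q = 1: r = 115, s = 1 − 1·0 = 1, t = 0 − 1·1 = -1  (check: 314·1 + 199·(-1) = 115)
  q = 1: r = 84, s = 0 − 1·1 = -1, t = 1 − 1·(-1) = 2  (check: 314·(-1) + 199·2 = 84)
  q = 1: r = 31, s = 1 − 1·(-1) = 2, t = -1 − 1·2 = -3  (check: 314·2 + 199·(-3) = 31)
  q = 2: r = 22, s = -1 − 2·2 = -5, t = 2 − 2·(-3) = 8  (check: 314·(-5) + 199·8 = 22)
  q = 1: r = 9, s = 2 − 1·(-5) = 7, t = -3 − 1·8 = -11  (check: 314·7 + 199·(-11) = 9)
  q = 2: r = 4, s = -5 − 2·7 = -19, t = 8 − 2·(-11) = 30  (check: 314·(-19) + 199·30 = 4)
  q = 2: r = 1, s = 7 − 2·(-19) = 45, t = -11 − 2·30 = -71  (check: 314·45 + 199·(-71) = 1)
The row with r = 1 (the gcd) gives the Bezout coefficients s = 45, t = -71.
Result: 314 · (45) + 199 · (-71) = 1.

gcd(314, 199) = 1; s = 45, t = -71 (check: 314·45 + 199·(-71) = 1).
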